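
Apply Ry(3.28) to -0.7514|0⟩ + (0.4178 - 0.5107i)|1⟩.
(-0.3648 + 0.5095i)|0⟩ + (-0.7785 + 0.03531i)|1⟩

Ry(3.28) = [[cos(θ/2), −sin(θ/2)], [sin(θ/2), cos(θ/2)]]; θ = 3.28, cos(θ/2) ≈ -0.0691484, sin(θ/2) ≈ 0.997606.
With a = amp(|0⟩) = -0.7514 and b = amp(|1⟩) = (0.4178 - 0.5107i):
new amp(|0⟩) = (-0.0691484)·a + (-0.997606)·b = (-0.3648 + 0.5095i)
new amp(|1⟩) = (0.997606)·a + (-0.0691484)·b = (-0.7785 + 0.03531i)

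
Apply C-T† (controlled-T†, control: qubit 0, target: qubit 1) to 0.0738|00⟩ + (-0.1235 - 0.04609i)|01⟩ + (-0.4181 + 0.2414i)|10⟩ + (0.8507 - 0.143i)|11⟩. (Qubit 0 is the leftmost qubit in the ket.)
0.0738|00⟩ + (-0.1235 - 0.04609i)|01⟩ + (-0.4181 + 0.2414i)|10⟩ + (0.5004 - 0.7027i)|11⟩

C-T† leaves the control-|0⟩ kets |00⟩, |01⟩ unchanged and applies T† to qubit 1 on the control-|1⟩ pair (|10⟩, |11⟩).
T† = [[1, 0], [0, (1/√2 - (1/√2)i)]].
With a = amp(|10⟩) = (-0.4181 + 0.2414i) and b = amp(|11⟩) = (0.8507 - 0.143i):
new amp(|10⟩) = (1)·a = (-0.4181 + 0.2414i)
new amp(|11⟩) = (1/√2 - (1/√2)i)·b = (0.5004 - 0.7027i)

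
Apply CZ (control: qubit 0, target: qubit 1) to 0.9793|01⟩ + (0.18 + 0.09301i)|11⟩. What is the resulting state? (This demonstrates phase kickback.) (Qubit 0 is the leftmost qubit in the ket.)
0.9793|01⟩ + (-0.18 - 0.09301i)|11⟩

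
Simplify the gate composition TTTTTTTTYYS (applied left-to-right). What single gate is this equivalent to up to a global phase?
S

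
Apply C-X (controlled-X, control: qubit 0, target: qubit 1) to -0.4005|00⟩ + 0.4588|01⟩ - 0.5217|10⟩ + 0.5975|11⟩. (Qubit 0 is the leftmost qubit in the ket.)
-0.4005|00⟩ + 0.4588|01⟩ + 0.5975|10⟩ - 0.5217|11⟩

C-X leaves the control-|0⟩ kets |00⟩, |01⟩ unchanged and applies X to qubit 1 on the control-|1⟩ pair (|10⟩, |11⟩).
X = [[0, 1], [1, 0]].
With a = amp(|10⟩) = -0.5217 and b = amp(|11⟩) = 0.5975:
new amp(|10⟩) = (1)·b = 0.5975
new amp(|11⟩) = (1)·a = -0.5217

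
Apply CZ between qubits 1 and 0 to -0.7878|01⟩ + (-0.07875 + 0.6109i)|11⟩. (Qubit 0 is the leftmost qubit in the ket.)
-0.7878|01⟩ + (0.07875 - 0.6109i)|11⟩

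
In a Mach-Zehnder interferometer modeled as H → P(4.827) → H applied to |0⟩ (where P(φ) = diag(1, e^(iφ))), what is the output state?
(0.5572 - 0.4967i)|0⟩ + (0.4428 + 0.4967i)|1⟩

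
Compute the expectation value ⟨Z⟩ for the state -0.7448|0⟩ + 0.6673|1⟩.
0.1094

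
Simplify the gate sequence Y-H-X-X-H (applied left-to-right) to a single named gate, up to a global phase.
Y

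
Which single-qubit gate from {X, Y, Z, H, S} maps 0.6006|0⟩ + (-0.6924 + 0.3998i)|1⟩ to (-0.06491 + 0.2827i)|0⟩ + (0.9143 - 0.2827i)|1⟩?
H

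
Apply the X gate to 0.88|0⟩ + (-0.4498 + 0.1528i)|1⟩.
(-0.4498 + 0.1528i)|0⟩ + 0.88|1⟩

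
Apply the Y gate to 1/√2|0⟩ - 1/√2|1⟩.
(1/√2)i|0⟩ + (1/√2)i|1⟩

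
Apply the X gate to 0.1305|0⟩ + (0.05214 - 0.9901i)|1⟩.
(0.05214 - 0.9901i)|0⟩ + 0.1305|1⟩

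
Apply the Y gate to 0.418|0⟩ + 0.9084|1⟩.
-0.9084i|0⟩ + 0.418i|1⟩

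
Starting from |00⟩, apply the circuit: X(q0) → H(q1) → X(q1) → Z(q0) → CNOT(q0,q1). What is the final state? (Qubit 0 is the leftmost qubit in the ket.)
-1/√2|10⟩ - 1/√2|11⟩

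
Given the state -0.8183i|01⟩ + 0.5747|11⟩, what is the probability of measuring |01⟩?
0.6696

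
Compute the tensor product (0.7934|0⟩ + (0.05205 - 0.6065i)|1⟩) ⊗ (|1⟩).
0.7934|01⟩ + (0.05205 - 0.6065i)|11⟩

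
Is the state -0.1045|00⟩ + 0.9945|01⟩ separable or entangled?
Separable

Writing the state as a|00⟩ + b|01⟩ + c|10⟩ + d|11⟩, it is a product state iff ad − bc = 0.
Here (a, b, c, d) = (-0.1045, 0.9945, 0, 0): ad − bc = (-0.1045)(0) − (0.9945)(0) = 0, so the state is separable.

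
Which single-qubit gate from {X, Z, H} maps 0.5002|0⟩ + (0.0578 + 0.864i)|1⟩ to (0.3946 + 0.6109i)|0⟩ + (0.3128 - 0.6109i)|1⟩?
H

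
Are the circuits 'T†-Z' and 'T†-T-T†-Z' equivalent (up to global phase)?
Yes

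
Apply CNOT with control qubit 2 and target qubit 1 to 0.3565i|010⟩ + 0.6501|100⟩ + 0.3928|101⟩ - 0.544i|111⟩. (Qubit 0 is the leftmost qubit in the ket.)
0.3565i|010⟩ + 0.6501|100⟩ - 0.544i|101⟩ + 0.3928|111⟩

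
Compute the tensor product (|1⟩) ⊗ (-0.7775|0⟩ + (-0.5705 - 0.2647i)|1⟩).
-0.7775|10⟩ + (-0.5705 - 0.2647i)|11⟩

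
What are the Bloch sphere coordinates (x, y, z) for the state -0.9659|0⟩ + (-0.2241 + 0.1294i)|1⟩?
(0.4329, -0.25, 0.866)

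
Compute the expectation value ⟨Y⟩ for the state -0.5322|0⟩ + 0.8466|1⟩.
0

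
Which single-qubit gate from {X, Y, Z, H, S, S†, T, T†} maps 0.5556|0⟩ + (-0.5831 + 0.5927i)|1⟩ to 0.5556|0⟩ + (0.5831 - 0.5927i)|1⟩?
Z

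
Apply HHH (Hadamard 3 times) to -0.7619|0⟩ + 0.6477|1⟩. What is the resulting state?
-0.08075|0⟩ - 0.9967|1⟩

H² = I, so H^3 = H: a single Hadamard. With (a, b) = (-0.7619, 0.6477), H gives ((a + b)/√2, (a − b)/√2) = (-0.08075, -0.9967).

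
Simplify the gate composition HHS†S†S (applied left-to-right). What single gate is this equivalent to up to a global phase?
S†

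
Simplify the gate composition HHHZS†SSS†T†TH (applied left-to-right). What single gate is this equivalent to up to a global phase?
X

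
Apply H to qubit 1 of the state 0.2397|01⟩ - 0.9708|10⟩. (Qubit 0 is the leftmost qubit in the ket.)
0.1695|00⟩ - 0.1695|01⟩ - 0.6865|10⟩ - 0.6865|11⟩

H on qubit 1 mixes each pair of kets that differ only in qubit 1: amplitudes (a, b) of (|…0…⟩, |…1…⟩) become ((a + b)/√2, (a − b)/√2). Kets absent from the input have amplitude 0.
(|00⟩, |01⟩): (a, b) = (0, 0.2397) → (0.1695, -0.1695)
(|10⟩, |11⟩): (a, b) = (-0.9708, 0) → (-0.6865, -0.6865)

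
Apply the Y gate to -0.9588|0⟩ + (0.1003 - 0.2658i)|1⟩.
(-0.2658 - 0.1003i)|0⟩ - 0.9588i|1⟩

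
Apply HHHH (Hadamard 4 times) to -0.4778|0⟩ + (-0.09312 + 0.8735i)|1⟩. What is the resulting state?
-0.4778|0⟩ + (-0.09312 + 0.8735i)|1⟩

H² = I, so an even number of Hadamards cancels: H^4 = I and the state is unchanged.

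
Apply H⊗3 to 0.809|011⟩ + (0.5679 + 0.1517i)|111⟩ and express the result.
(0.4868 + 0.05363i)|000⟩ + (-0.4868 - 0.05363i)|001⟩ + (-0.4868 - 0.05363i)|010⟩ + (0.4868 + 0.05363i)|011⟩ + (0.08524 - 0.05363i)|100⟩ + (-0.08524 + 0.05363i)|101⟩ + (-0.08524 + 0.05363i)|110⟩ + (0.08524 - 0.05363i)|111⟩

H⊗3 gives amp(|y⟩) = (1/2√2) Σ_x (−1)^(x·y) amp(|x⟩), where x·y is the number of positions in which both x and y have a 1.
|000⟩: (0.809 + (0.5679 + 0.1517i))/(2√2) = (0.4868 + 0.05363i)
|001⟩: (-0.809 - (0.5679 + 0.1517i))/(2√2) = (-0.4868 - 0.05363i)
|010⟩: (-0.809 - (0.5679 + 0.1517i))/(2√2) = (-0.4868 - 0.05363i)
|011⟩: (0.809 + (0.5679 + 0.1517i))/(2√2) = (0.4868 + 0.05363i)
|100⟩: (0.809 - (0.5679 + 0.1517i))/(2√2) = (0.08524 - 0.05363i)
|101⟩: (-0.809 + (0.5679 + 0.1517i))/(2√2) = (-0.08524 + 0.05363i)
|110⟩: (-0.809 + (0.5679 + 0.1517i))/(2√2) = (-0.08524 + 0.05363i)
|111⟩: (0.809 - (0.5679 + 0.1517i))/(2√2) = (0.08524 - 0.05363i)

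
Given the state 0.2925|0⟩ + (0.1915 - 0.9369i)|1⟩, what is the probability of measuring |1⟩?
0.9145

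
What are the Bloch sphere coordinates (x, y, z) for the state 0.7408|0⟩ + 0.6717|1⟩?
(0.9952, 0, 0.0976)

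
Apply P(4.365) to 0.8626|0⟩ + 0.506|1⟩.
0.8626|0⟩ + (-0.1723 - 0.4758i)|1⟩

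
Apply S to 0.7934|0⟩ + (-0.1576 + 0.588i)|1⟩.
0.7934|0⟩ + (-0.588 - 0.1576i)|1⟩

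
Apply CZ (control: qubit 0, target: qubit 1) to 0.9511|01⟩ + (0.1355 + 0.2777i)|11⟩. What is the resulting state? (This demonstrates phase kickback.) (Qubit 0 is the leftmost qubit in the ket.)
0.9511|01⟩ + (-0.1355 - 0.2777i)|11⟩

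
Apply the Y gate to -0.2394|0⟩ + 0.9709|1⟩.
-0.9709i|0⟩ - 0.2394i|1⟩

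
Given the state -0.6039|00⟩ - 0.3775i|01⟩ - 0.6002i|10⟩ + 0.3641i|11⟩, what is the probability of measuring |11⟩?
0.1326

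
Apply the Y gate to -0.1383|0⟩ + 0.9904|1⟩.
-0.9904i|0⟩ - 0.1383i|1⟩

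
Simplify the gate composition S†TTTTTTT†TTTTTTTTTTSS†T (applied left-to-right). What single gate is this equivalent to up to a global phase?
S†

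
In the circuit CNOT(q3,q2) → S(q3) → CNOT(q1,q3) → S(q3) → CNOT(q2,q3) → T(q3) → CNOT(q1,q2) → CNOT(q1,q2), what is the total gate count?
8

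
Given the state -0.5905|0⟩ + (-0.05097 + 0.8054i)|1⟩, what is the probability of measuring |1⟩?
0.6513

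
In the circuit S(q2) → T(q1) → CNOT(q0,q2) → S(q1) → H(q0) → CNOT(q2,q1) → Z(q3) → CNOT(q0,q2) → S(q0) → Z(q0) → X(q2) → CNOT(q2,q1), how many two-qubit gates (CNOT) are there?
4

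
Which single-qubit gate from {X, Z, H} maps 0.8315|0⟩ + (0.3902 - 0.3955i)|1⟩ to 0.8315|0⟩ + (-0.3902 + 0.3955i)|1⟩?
Z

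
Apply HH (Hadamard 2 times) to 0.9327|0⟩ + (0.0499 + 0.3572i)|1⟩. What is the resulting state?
0.9327|0⟩ + (0.0499 + 0.3572i)|1⟩

H² = I, so an even number of Hadamards cancels: H^2 = I and the state is unchanged.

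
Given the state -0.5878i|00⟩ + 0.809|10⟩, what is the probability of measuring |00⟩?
0.3455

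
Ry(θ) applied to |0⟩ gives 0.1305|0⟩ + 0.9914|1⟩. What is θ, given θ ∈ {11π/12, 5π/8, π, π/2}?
11π/12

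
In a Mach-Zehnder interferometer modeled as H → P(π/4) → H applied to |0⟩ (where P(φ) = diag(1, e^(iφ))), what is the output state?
(0.8536 + (1/√8)i)|0⟩ + (0.1464 - (1/√8)i)|1⟩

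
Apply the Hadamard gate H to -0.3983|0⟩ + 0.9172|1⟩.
0.3669|0⟩ - 0.9302|1⟩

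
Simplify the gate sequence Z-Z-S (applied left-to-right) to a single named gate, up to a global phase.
S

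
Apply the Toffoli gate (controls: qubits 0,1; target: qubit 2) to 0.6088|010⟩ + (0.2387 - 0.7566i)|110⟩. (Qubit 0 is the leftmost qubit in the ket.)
0.6088|010⟩ + (0.2387 - 0.7566i)|111⟩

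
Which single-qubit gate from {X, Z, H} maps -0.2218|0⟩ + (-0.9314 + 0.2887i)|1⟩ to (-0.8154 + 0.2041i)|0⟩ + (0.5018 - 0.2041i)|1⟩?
H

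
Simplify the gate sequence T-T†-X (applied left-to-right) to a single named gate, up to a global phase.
X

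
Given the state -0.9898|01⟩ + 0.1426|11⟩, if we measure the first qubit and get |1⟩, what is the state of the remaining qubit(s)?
|1⟩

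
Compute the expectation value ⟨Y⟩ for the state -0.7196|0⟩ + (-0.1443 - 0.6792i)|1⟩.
0.9775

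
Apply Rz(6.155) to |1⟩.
(-0.9979 + 0.06405i)|1⟩

Rz(6.155) = [[e^(−iθ/2), 0], [0, e^(iθ/2)]] with e^(±iθ/2) = cos(θ/2) ± i·sin(θ/2); θ = 6.155, cos(θ/2) ≈ -0.997947, sin(θ/2) ≈ 0.0640488.
With a = amp(|0⟩) = 0 and b = amp(|1⟩) = 1:
new amp(|0⟩) = (-0.997947 - 0.0640488i)·a = 0
new amp(|1⟩) = (-0.997947 + 0.0640488i)·b = (-0.9979 + 0.06405i)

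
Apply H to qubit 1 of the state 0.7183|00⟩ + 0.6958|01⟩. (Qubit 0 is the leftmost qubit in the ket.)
0.9999|00⟩ + 0.01591|01⟩

H on qubit 1 mixes each pair of kets that differ only in qubit 1: amplitudes (a, b) of (|…0…⟩, |…1…⟩) become ((a + b)/√2, (a − b)/√2). Kets absent from the input have amplitude 0.
(|00⟩, |01⟩): (a, b) = (0.7183, 0.6958) → (0.9999, 0.01591)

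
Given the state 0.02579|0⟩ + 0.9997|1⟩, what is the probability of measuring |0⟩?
0.0006651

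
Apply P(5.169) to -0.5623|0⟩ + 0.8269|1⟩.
-0.5623|0⟩ + (0.3646 - 0.7422i)|1⟩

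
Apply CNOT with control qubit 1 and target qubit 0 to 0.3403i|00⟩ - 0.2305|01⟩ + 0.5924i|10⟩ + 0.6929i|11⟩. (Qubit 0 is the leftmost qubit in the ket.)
0.3403i|00⟩ + 0.6929i|01⟩ + 0.5924i|10⟩ - 0.2305|11⟩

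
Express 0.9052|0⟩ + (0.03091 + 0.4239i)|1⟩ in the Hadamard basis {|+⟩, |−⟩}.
(0.6619 + 0.2997i)|+⟩ + (0.6182 - 0.2997i)|−⟩

With |ψ⟩ = α|0⟩ + β|1⟩, the Hadamard-basis coefficients are ⟨+|ψ⟩ = (α + β)/√2 and ⟨−|ψ⟩ = (α − β)/√2.
Here α = 0.9052, β = (0.03091 + 0.4239i): (α + β)/√2 = (0.6619 + 0.2997i), (α − β)/√2 = (0.6182 - 0.2997i).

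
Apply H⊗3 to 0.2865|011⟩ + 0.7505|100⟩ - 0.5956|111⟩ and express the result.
0.1561|000⟩ + 0.3746|001⟩ + 0.3746|010⟩ + 0.1561|011⟩ + 0.04653|100⟩ - 0.5772|101⟩ - 0.5772|110⟩ + 0.04653|111⟩

H⊗3 gives amp(|y⟩) = (1/2√2) Σ_x (−1)^(x·y) amp(|x⟩), where x·y is the number of positions in which both x and y have a 1.
|000⟩: (0.2865 + 0.7505 - 0.5956)/(2√2) = 0.1561
|001⟩: (-0.2865 + 0.7505 + 0.5956)/(2√2) = 0.3746
|010⟩: (-0.2865 + 0.7505 + 0.5956)/(2√2) = 0.3746
|011⟩: (0.2865 + 0.7505 - 0.5956)/(2√2) = 0.1561
|100⟩: (0.2865 - 0.7505 + 0.5956)/(2√2) = 0.04653
|101⟩: (-0.2865 - 0.7505 - 0.5956)/(2√2) = -0.5772
|110⟩: (-0.2865 - 0.7505 - 0.5956)/(2√2) = -0.5772
|111⟩: (0.2865 - 0.7505 + 0.5956)/(2√2) = 0.04653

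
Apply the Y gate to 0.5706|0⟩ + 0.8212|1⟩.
-0.8212i|0⟩ + 0.5706i|1⟩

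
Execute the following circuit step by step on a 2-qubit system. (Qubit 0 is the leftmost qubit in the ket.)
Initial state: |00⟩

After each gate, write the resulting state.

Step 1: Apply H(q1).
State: 1/√2|00⟩ + 1/√2|01⟩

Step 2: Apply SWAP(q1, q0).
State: 1/√2|00⟩ + 1/√2|10⟩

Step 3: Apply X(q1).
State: 1/√2|01⟩ + 1/√2|11⟩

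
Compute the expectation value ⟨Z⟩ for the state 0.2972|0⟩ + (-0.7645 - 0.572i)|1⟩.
-0.8233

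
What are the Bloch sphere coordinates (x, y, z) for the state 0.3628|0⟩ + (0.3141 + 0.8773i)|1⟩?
(0.2279, 0.6366, -0.7367)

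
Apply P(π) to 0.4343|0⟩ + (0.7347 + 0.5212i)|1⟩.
0.4343|0⟩ + (-0.7347 - 0.5212i)|1⟩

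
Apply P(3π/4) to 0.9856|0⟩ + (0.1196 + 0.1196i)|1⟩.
0.9856|0⟩ - 0.1691|1⟩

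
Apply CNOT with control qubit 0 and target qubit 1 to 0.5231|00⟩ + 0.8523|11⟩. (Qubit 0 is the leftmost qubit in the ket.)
0.5231|00⟩ + 0.8523|10⟩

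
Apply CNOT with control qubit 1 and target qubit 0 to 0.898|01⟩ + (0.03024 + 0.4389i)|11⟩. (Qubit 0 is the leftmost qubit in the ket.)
(0.03024 + 0.4389i)|01⟩ + 0.898|11⟩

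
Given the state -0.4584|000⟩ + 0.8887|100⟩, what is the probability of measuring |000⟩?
0.2101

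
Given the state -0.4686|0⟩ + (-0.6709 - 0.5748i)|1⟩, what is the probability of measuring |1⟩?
0.7805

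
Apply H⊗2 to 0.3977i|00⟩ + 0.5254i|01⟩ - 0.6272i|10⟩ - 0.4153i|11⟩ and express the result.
-0.0597i|00⟩ - 0.1698i|01⟩ + 0.9828i|10⟩ + 0.0421i|11⟩

H⊗2 gives amp(|y⟩) = (1/2) Σ_x (−1)^(x·y) amp(|x⟩), where x·y is the number of positions in which both x and y have a 1.
|00⟩: (0.3977i + 0.5254i - 0.6272i - 0.4153i)/2 = -0.0597i
|01⟩: (0.3977i - 0.5254i - 0.6272i + 0.4153i)/2 = -0.1698i
|10⟩: (0.3977i + 0.5254i + 0.6272i + 0.4153i)/2 = 0.9828i
|11⟩: (0.3977i - 0.5254i + 0.6272i - 0.4153i)/2 = 0.0421i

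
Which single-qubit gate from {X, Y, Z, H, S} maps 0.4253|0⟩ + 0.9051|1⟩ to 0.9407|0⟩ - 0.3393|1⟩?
H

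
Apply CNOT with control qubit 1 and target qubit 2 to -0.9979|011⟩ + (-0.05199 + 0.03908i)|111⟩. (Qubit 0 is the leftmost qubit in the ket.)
-0.9979|010⟩ + (-0.05199 + 0.03908i)|110⟩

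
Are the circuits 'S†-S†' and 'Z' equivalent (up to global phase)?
Yes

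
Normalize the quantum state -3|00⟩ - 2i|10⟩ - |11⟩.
-0.8018|00⟩ - 0.5345i|10⟩ - 0.2673|11⟩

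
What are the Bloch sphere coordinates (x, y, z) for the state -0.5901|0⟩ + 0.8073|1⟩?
(-0.9528, 0, -0.3035)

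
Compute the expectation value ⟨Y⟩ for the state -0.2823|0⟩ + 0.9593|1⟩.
0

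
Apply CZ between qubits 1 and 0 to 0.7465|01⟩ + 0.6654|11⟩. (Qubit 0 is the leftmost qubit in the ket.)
0.7465|01⟩ - 0.6654|11⟩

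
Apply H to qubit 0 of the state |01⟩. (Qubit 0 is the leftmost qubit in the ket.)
1/√2|01⟩ + 1/√2|11⟩

H on qubit 0 mixes each pair of kets that differ only in qubit 0: amplitudes (a, b) of (|…0…⟩, |…1…⟩) become ((a + b)/√2, (a − b)/√2). Kets absent from the input have amplitude 0.
(|01⟩, |11⟩): (a, b) = (1, 0) → (1/√2, 1/√2)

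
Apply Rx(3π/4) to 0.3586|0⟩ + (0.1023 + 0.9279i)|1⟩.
(0.9945 - 0.09451i)|0⟩ + (0.03915 + 0.02379i)|1⟩

Rx(3π/4) = [[cos(θ/2), −i·sin(θ/2)], [−i·sin(θ/2), cos(θ/2)]]; θ = 3π/4, cos(θ/2) ≈ 0.382683, sin(θ/2) ≈ 0.92388.
With a = amp(|0⟩) = 0.3586 and b = amp(|1⟩) = (0.1023 + 0.9279i):
new amp(|0⟩) = (0.382683)·a + (-0.92388i)·b = (0.9945 - 0.09451i)
new amp(|1⟩) = (-0.92388i)·a + (0.382683)·b = (0.03915 + 0.02379i)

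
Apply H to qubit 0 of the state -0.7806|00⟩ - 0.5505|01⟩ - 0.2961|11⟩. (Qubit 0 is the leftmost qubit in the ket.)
-0.552|00⟩ - 0.5986|01⟩ - 0.552|10⟩ - 0.1799|11⟩

H on qubit 0 mixes each pair of kets that differ only in qubit 0: amplitudes (a, b) of (|…0…⟩, |…1…⟩) become ((a + b)/√2, (a − b)/√2). Kets absent from the input have amplitude 0.
(|00⟩, |10⟩): (a, b) = (-0.7806, 0) → (-0.552, -0.552)
(|01⟩, |11⟩): (a, b) = (-0.5505, -0.2961) → (-0.5986, -0.1799)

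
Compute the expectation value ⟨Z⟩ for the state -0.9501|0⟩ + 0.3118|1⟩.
0.8055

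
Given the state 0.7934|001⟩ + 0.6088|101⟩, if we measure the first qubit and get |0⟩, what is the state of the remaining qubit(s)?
|01⟩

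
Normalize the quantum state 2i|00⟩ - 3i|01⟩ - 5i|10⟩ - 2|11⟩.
0.3086i|00⟩ - 0.4629i|01⟩ - 0.7715i|10⟩ - 0.3086|11⟩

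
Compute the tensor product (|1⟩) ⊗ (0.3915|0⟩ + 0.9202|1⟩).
0.3915|10⟩ + 0.9202|11⟩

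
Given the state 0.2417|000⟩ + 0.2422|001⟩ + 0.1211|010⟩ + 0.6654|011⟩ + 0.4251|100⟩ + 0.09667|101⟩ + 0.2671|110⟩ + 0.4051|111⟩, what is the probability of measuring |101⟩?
0.009345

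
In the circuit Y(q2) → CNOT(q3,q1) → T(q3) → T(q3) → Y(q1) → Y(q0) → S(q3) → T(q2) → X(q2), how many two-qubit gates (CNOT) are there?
1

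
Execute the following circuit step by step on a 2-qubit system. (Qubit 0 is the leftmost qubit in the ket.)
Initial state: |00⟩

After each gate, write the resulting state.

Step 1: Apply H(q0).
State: 1/√2|00⟩ + 1/√2|10⟩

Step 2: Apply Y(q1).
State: (1/√2)i|01⟩ + (1/√2)i|11⟩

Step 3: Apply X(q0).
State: (1/√2)i|01⟩ + (1/√2)i|11⟩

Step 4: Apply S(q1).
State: -1/√2|01⟩ - 1/√2|11⟩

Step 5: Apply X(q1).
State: -1/√2|00⟩ - 1/√2|10⟩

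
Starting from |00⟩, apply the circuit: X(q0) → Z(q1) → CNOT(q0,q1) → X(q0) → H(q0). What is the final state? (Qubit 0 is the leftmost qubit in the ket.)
1/√2|01⟩ + 1/√2|11⟩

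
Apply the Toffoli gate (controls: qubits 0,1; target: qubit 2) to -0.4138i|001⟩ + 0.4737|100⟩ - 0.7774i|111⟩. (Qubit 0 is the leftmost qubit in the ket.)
-0.4138i|001⟩ + 0.4737|100⟩ - 0.7774i|110⟩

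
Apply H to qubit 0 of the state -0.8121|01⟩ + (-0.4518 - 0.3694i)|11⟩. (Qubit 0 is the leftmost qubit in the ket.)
(-0.8937 - 0.2612i)|01⟩ + (-0.2548 + 0.2612i)|11⟩

H on qubit 0 mixes each pair of kets that differ only in qubit 0: amplitudes (a, b) of (|…0…⟩, |…1…⟩) become ((a + b)/√2, (a − b)/√2). Kets absent from the input have amplitude 0.
(|01⟩, |11⟩): (a, b) = (-0.8121, (-0.4518 - 0.3694i)) → ((-0.8937 - 0.2612i), (-0.2548 + 0.2612i))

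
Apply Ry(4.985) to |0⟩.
-0.7966|0⟩ + 0.6045|1⟩

Ry(4.985) = [[cos(θ/2), −sin(θ/2)], [sin(θ/2), cos(θ/2)]]; θ = 4.985, cos(θ/2) ≈ -0.796633, sin(θ/2) ≈ 0.604464.
With a = amp(|0⟩) = 1 and b = amp(|1⟩) = 0:
new amp(|0⟩) = (-0.796633)·a + (-0.604464)·b = -0.7966
new amp(|1⟩) = (0.604464)·a + (-0.796633)·b = 0.6045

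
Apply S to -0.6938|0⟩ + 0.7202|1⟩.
-0.6938|0⟩ + 0.7202i|1⟩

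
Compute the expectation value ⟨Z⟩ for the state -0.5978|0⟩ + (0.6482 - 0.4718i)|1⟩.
-0.2854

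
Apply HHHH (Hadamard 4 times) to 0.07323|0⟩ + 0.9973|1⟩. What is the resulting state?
0.07323|0⟩ + 0.9973|1⟩

H² = I, so an even number of Hadamards cancels: H^4 = I and the state is unchanged.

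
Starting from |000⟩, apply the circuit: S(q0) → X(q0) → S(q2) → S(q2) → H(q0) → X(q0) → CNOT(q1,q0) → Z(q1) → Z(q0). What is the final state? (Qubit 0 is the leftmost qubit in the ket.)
-1/√2|000⟩ - 1/√2|100⟩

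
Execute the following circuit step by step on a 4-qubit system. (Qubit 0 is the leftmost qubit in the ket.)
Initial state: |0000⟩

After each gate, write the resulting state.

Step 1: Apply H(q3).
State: 1/√2|0000⟩ + 1/√2|0001⟩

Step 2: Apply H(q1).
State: 1/2|0000⟩ + 1/2|0001⟩ + 1/2|0100⟩ + 1/2|0101⟩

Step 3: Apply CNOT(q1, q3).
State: 1/2|0000⟩ + 1/2|0001⟩ + 1/2|0100⟩ + 1/2|0101⟩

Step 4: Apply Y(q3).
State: -(1/2)i|0000⟩ + (1/2)i|0001⟩ - (1/2)i|0100⟩ + (1/2)i|0101⟩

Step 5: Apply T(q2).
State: -(1/2)i|0000⟩ + (1/2)i|0001⟩ - (1/2)i|0100⟩ + (1/2)i|0101⟩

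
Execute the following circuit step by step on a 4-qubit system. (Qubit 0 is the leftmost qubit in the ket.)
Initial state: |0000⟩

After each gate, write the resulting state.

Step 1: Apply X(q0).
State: |1000⟩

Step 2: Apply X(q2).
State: |1010⟩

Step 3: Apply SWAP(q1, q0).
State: |0110⟩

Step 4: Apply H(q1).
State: 1/√2|0010⟩ - 1/√2|0110⟩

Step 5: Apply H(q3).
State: 1/2|0010⟩ + 1/2|0011⟩ - 1/2|0110⟩ - 1/2|0111⟩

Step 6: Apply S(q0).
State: 1/2|0010⟩ + 1/2|0011⟩ - 1/2|0110⟩ - 1/2|0111⟩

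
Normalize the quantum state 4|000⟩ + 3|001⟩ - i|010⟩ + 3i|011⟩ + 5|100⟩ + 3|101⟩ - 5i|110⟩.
0.4126|000⟩ + 0.3094|001⟩ - 0.1031i|010⟩ + 0.3094i|011⟩ + 0.5157|100⟩ + 0.3094|101⟩ - 0.5157i|110⟩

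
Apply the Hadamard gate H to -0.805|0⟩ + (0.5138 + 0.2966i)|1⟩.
(-0.2059 + 0.2097i)|0⟩ + (-0.9325 - 0.2097i)|1⟩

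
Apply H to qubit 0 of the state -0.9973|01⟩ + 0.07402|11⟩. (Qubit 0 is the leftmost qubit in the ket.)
-0.6529|01⟩ - 0.7575|11⟩

H on qubit 0 mixes each pair of kets that differ only in qubit 0: amplitudes (a, b) of (|…0…⟩, |…1…⟩) become ((a + b)/√2, (a − b)/√2). Kets absent from the input have amplitude 0.
(|01⟩, |11⟩): (a, b) = (-0.9973, 0.07402) → (-0.6529, -0.7575)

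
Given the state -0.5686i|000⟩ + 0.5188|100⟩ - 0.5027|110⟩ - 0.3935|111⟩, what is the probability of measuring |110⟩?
0.2527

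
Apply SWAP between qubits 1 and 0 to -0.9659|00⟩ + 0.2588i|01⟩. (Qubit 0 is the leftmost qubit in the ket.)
-0.9659|00⟩ + 0.2588i|10⟩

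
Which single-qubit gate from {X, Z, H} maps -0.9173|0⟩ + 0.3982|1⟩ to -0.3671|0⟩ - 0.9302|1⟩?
H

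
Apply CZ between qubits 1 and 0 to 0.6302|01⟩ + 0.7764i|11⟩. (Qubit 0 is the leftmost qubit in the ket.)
0.6302|01⟩ - 0.7764i|11⟩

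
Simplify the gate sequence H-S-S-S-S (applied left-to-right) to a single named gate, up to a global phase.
H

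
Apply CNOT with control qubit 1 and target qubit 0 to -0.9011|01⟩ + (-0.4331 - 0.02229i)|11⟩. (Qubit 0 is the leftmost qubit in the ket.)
(-0.4331 - 0.02229i)|01⟩ - 0.9011|11⟩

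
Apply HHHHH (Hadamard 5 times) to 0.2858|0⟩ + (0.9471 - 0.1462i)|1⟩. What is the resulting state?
(0.8718 - 0.1034i)|0⟩ + (-0.4676 + 0.1034i)|1⟩

H² = I, so H^5 = H: a single Hadamard. With (a, b) = (0.2858, (0.9471 - 0.1462i)), H gives ((a + b)/√2, (a − b)/√2) = ((0.8718 - 0.1034i), (-0.4676 + 0.1034i)).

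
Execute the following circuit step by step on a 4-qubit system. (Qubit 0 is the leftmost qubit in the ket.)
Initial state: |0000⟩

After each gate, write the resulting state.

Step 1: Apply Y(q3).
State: i|0001⟩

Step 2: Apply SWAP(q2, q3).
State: i|0010⟩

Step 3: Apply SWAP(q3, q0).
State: i|0010⟩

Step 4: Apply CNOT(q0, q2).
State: i|0010⟩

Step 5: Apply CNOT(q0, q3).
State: i|0010⟩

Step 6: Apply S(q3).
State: i|0010⟩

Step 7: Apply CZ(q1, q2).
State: i|0010⟩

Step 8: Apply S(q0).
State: i|0010⟩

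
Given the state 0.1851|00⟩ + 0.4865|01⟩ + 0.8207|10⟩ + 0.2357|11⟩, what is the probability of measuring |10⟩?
0.6735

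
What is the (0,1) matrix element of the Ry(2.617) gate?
-0.9658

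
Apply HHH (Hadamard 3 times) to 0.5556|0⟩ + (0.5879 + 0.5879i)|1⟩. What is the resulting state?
(0.8086 + 0.4157i)|0⟩ + (-0.02284 - 0.4157i)|1⟩

H² = I, so H^3 = H: a single Hadamard. With (a, b) = (0.5556, (0.5879 + 0.5879i)), H gives ((a + b)/√2, (a − b)/√2) = ((0.8086 + 0.4157i), (-0.02284 - 0.4157i)).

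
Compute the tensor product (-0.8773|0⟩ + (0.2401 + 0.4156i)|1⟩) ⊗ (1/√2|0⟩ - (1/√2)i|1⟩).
-0.6203|00⟩ + 0.6203i|01⟩ + (0.1698 + 0.2939i)|10⟩ + (0.2939 - 0.1698i)|11⟩

amp(|b₁b₂…⟩) = product of the factor amplitudes for bits b₁, b₂, …; only kets whose every factor amplitude is nonzero survive.
|00⟩: (-0.8773)(1/√2) = -0.6203
|01⟩: (-0.8773)(-(1/√2)i) = 0.6203i
|10⟩: (0.2401 + 0.4156i)(1/√2) = (0.1698 + 0.2939i)
|11⟩: (0.2401 + 0.4156i)(-(1/√2)i) = (0.2939 - 0.1698i)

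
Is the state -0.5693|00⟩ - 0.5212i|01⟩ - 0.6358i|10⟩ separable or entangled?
Entangled

Writing the state as a|00⟩ + b|01⟩ + c|10⟩ + d|11⟩, it is a product state iff ad − bc = 0.
Here (a, b, c, d) = (-0.5693, -0.5212i, -0.6358i, 0): ad − bc = (-0.5693)(0) − (-0.5212i)(-0.6358i) = 0.3314 ≠ 0, so the state is entangled.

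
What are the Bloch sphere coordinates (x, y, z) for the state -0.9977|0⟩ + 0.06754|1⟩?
(-0.1348, 0, 0.9908)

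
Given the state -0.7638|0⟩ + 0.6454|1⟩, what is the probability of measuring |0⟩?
0.5834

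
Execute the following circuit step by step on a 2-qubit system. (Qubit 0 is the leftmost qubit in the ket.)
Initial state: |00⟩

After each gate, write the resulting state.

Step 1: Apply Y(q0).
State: i|10⟩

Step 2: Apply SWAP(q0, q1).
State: i|01⟩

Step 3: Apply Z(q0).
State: i|01⟩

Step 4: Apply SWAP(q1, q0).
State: i|10⟩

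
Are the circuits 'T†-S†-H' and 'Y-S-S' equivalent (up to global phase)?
No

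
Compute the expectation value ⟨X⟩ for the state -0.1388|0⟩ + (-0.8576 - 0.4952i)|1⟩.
0.2381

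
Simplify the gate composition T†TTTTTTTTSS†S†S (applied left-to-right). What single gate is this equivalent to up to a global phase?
T†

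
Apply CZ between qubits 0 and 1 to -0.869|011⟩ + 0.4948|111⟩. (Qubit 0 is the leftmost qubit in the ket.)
-0.869|011⟩ - 0.4948|111⟩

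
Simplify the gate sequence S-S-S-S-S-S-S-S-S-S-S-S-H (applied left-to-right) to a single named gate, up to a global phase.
H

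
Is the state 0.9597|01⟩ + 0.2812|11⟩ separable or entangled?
Separable

Writing the state as a|00⟩ + b|01⟩ + c|10⟩ + d|11⟩, it is a product state iff ad − bc = 0.
Here (a, b, c, d) = (0, 0.9597, 0, 0.2812): ad − bc = (0)(0.2812) − (0.9597)(0) = 0, so the state is separable.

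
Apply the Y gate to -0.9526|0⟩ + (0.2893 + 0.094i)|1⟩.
(0.094 - 0.2893i)|0⟩ - 0.9526i|1⟩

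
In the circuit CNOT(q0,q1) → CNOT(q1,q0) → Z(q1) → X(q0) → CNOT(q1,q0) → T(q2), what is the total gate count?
6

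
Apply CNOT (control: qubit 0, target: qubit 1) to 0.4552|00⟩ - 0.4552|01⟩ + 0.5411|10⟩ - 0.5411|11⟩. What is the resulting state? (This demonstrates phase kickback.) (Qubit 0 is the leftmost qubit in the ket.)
0.4552|00⟩ - 0.4552|01⟩ - 0.5411|10⟩ + 0.5411|11⟩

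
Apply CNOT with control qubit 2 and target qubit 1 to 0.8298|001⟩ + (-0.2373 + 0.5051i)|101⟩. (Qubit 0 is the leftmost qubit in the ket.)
0.8298|011⟩ + (-0.2373 + 0.5051i)|111⟩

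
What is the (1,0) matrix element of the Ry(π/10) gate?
0.1564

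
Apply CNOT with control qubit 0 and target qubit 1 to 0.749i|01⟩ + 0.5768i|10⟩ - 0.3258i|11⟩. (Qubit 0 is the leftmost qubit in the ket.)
0.749i|01⟩ - 0.3258i|10⟩ + 0.5768i|11⟩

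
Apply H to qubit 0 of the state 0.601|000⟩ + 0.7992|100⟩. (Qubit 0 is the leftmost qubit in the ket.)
0.9901|000⟩ - 0.1401|100⟩

H on qubit 0 mixes each pair of kets that differ only in qubit 0: amplitudes (a, b) of (|…0…⟩, |…1…⟩) become ((a + b)/√2, (a − b)/√2). Kets absent from the input have amplitude 0.
(|000⟩, |100⟩): (a, b) = (0.601, 0.7992) → (0.9901, -0.1401)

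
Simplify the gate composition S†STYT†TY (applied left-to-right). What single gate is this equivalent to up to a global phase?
T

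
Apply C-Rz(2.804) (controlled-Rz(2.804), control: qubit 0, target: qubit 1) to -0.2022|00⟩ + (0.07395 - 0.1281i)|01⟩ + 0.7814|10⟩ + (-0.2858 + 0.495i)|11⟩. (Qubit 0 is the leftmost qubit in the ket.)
-0.2022|00⟩ + (0.07395 - 0.1281i)|01⟩ + (0.1313 - 0.7703i)|10⟩ + (-0.536 - 0.1986i)|11⟩

C-Rz(2.804) leaves the control-|0⟩ kets |00⟩, |01⟩ unchanged and applies Rz(2.804) to qubit 1 on the control-|1⟩ pair (|10⟩, |11⟩).
Rz(2.804) = [[e^(−iθ/2), 0], [0, e^(iθ/2)]] with e^(±iθ/2) = cos(θ/2) ± i·sin(θ/2); θ = 2.804, cos(θ/2) ≈ 0.167996, sin(θ/2) ≈ 0.985788.
With a = amp(|10⟩) = 0.7814 and b = amp(|11⟩) = (-0.2858 + 0.495i):
new amp(|10⟩) = (0.167996 - 0.985788i)·a = (0.1313 - 0.7703i)
new amp(|11⟩) = (0.167996 + 0.985788i)·b = (-0.536 - 0.1986i)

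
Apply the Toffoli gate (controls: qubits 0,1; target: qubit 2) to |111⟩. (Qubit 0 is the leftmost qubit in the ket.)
|110⟩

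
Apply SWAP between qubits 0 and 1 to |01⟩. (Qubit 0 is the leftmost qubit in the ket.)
|10⟩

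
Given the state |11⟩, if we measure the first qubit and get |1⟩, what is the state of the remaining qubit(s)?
|1⟩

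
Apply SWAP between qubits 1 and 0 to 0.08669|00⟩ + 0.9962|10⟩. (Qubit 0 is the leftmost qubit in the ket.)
0.08669|00⟩ + 0.9962|01⟩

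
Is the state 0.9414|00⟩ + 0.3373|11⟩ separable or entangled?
Entangled

Writing the state as a|00⟩ + b|01⟩ + c|10⟩ + d|11⟩, it is a product state iff ad − bc = 0.
Here (a, b, c, d) = (0.9414, 0, 0, 0.3373): ad − bc = (0.9414)(0.3373) − (0)(0) = 0.3175 ≠ 0, so the state is entangled.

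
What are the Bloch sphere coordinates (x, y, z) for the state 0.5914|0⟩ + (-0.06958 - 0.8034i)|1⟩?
(-0.0823, -0.9503, -0.3005)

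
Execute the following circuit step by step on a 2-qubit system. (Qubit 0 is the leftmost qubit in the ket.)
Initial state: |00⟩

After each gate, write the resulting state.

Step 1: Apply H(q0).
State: 1/√2|00⟩ + 1/√2|10⟩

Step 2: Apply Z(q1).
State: 1/√2|00⟩ + 1/√2|10⟩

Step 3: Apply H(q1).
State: 1/2|00⟩ + 1/2|01⟩ + 1/2|10⟩ + 1/2|11⟩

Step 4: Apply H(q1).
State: 1/√2|00⟩ + 1/√2|10⟩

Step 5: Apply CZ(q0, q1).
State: 1/√2|00⟩ + 1/√2|10⟩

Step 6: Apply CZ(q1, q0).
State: 1/√2|00⟩ + 1/√2|10⟩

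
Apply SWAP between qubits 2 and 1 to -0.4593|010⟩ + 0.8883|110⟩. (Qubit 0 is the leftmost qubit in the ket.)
-0.4593|001⟩ + 0.8883|101⟩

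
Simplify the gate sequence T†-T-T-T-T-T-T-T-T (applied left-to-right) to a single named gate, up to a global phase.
T†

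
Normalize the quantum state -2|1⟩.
-|1⟩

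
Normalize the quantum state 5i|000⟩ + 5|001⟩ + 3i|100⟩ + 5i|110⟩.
0.5455i|000⟩ + 0.5455|001⟩ + 0.3273i|100⟩ + 0.5455i|110⟩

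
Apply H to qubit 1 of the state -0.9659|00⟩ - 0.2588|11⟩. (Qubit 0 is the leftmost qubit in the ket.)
-0.683|00⟩ - 0.683|01⟩ - 0.183|10⟩ + 0.183|11⟩

H on qubit 1 mixes each pair of kets that differ only in qubit 1: amplitudes (a, b) of (|…0…⟩, |…1…⟩) become ((a + b)/√2, (a − b)/√2). Kets absent from the input have amplitude 0.
(|00⟩, |01⟩): (a, b) = (-0.9659, 0) → (-0.683, -0.683)
(|10⟩, |11⟩): (a, b) = (0, -0.2588) → (-0.183, 0.183)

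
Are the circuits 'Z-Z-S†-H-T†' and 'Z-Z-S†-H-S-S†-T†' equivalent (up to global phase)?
Yes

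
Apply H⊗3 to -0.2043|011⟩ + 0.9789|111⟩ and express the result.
0.2739|000⟩ - 0.2739|001⟩ - 0.2739|010⟩ + 0.2739|011⟩ - 0.4183|100⟩ + 0.4183|101⟩ + 0.4183|110⟩ - 0.4183|111⟩

H⊗3 gives amp(|y⟩) = (1/2√2) Σ_x (−1)^(x·y) amp(|x⟩), where x·y is the number of positions in which both x and y have a 1.
|000⟩: (-0.2043 + 0.9789)/(2√2) = 0.2739
|001⟩: (0.2043 - 0.9789)/(2√2) = -0.2739
|010⟩: (0.2043 - 0.9789)/(2√2) = -0.2739
|011⟩: (-0.2043 + 0.9789)/(2√2) = 0.2739
|100⟩: (-0.2043 - 0.9789)/(2√2) = -0.4183
|101⟩: (0.2043 + 0.9789)/(2√2) = 0.4183
|110⟩: (0.2043 + 0.9789)/(2√2) = 0.4183
|111⟩: (-0.2043 - 0.9789)/(2√2) = -0.4183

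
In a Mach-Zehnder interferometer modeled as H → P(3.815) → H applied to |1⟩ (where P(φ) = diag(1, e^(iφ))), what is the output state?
(0.8909 + 0.3118i)|0⟩ + (0.1091 - 0.3118i)|1⟩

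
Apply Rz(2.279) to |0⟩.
(0.418 - 0.9084i)|0⟩

Rz(2.279) = [[e^(−iθ/2), 0], [0, e^(iθ/2)]] with e^(±iθ/2) = cos(θ/2) ± i·sin(θ/2); θ = 2.279, cos(θ/2) ≈ 0.418049, sin(θ/2) ≈ 0.908425.
With a = amp(|0⟩) = 1 and b = amp(|1⟩) = 0:
new amp(|0⟩) = (0.418049 - 0.908425i)·a = (0.418 - 0.9084i)
new amp(|1⟩) = (0.418049 + 0.908425i)·b = 0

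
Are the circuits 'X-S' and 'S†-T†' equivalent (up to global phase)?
No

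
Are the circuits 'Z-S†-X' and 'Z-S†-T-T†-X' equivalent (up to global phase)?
Yes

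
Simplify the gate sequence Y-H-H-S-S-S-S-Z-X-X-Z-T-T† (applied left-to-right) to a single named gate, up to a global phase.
Y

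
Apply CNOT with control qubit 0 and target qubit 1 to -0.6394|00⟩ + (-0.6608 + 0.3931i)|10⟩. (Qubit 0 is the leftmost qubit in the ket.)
-0.6394|00⟩ + (-0.6608 + 0.3931i)|11⟩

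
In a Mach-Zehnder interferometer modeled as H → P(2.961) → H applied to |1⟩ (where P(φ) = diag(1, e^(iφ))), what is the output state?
(0.9919 - 0.08981i)|0⟩ + (0.008131 + 0.08981i)|1⟩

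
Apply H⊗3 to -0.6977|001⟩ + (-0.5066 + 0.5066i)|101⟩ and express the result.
(-0.4258 + 0.1791i)|000⟩ + (0.4258 - 0.1791i)|001⟩ + (-0.4258 + 0.1791i)|010⟩ + (0.4258 - 0.1791i)|011⟩ + (-0.06756 - 0.1791i)|100⟩ + (0.06756 + 0.1791i)|101⟩ + (-0.06756 - 0.1791i)|110⟩ + (0.06756 + 0.1791i)|111⟩

H⊗3 gives amp(|y⟩) = (1/2√2) Σ_x (−1)^(x·y) amp(|x⟩), where x·y is the number of positions in which both x and y have a 1.
|000⟩: (-0.6977 + (-0.5066 + 0.5066i))/(2√2) = (-0.4258 + 0.1791i)
|001⟩: (0.6977 - (-0.5066 + 0.5066i))/(2√2) = (0.4258 - 0.1791i)
|010⟩: (-0.6977 + (-0.5066 + 0.5066i))/(2√2) = (-0.4258 + 0.1791i)
|011⟩: (0.6977 - (-0.5066 + 0.5066i))/(2√2) = (0.4258 - 0.1791i)
|100⟩: (-0.6977 - (-0.5066 + 0.5066i))/(2√2) = (-0.06756 - 0.1791i)
|101⟩: (0.6977 + (-0.5066 + 0.5066i))/(2√2) = (0.06756 + 0.1791i)
|110⟩: (-0.6977 - (-0.5066 + 0.5066i))/(2√2) = (-0.06756 - 0.1791i)
|111⟩: (0.6977 + (-0.5066 + 0.5066i))/(2√2) = (0.06756 + 0.1791i)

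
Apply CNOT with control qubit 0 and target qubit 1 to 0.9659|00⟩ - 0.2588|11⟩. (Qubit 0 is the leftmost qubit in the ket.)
0.9659|00⟩ - 0.2588|10⟩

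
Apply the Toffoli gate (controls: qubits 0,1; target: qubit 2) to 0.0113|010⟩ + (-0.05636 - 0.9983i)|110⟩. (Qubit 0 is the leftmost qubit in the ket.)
0.0113|010⟩ + (-0.05636 - 0.9983i)|111⟩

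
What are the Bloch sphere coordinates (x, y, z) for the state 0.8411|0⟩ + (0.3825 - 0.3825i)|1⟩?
(0.6434, -0.6434, 0.4148)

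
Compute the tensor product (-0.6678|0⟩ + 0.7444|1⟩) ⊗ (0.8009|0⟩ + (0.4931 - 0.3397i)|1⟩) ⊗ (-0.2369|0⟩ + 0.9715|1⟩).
0.1267|000⟩ - 0.5196|001⟩ + (0.07801 - 0.05374i)|010⟩ + (-0.3199 + 0.2204i)|011⟩ - 0.1412|100⟩ + 0.5792|101⟩ + (-0.08696 + 0.05991i)|110⟩ + (0.3566 - 0.2457i)|111⟩

amp(|b₁b₂…⟩) = product of the factor amplitudes for bits b₁, b₂, …; only kets whose every factor amplitude is nonzero survive.
|000⟩: (-0.6678)(0.8009)(-0.2369) = 0.1267
|001⟩: (-0.6678)(0.8009)(0.9715) = -0.5196
|010⟩: (-0.6678)(0.4931 - 0.3397i)(-0.2369) = (0.07801 - 0.05374i)
|011⟩: (-0.6678)(0.4931 - 0.3397i)(0.9715) = (-0.3199 + 0.2204i)
|100⟩: (0.7444)(0.8009)(-0.2369) = -0.1412
|101⟩: (0.7444)(0.8009)(0.9715) = 0.5792
|110⟩: (0.7444)(0.4931 - 0.3397i)(-0.2369) = (-0.08696 + 0.05991i)
|111⟩: (0.7444)(0.4931 - 0.3397i)(0.9715) = (0.3566 - 0.2457i)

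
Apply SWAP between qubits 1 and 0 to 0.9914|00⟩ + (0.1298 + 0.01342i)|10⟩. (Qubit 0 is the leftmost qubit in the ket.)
0.9914|00⟩ + (0.1298 + 0.01342i)|01⟩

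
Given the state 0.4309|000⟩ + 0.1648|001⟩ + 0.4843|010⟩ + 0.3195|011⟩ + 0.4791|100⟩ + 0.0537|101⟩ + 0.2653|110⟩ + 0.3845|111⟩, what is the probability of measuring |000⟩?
0.1857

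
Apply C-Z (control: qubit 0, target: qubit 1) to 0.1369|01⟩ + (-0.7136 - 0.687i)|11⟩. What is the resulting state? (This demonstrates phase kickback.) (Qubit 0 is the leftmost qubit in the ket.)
0.1369|01⟩ + (0.7136 + 0.687i)|11⟩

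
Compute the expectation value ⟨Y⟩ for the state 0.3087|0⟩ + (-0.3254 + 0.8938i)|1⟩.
0.5518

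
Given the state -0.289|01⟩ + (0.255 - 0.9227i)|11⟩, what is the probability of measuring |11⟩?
0.9164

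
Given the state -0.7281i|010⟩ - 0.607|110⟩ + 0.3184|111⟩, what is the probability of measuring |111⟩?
0.1014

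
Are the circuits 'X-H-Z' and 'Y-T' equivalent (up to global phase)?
No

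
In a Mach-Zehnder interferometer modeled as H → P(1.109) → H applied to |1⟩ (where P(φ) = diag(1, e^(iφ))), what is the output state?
(0.2772 - 0.4476i)|0⟩ + (0.7228 + 0.4476i)|1⟩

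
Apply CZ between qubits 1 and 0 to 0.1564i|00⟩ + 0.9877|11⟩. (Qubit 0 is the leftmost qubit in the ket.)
0.1564i|00⟩ - 0.9877|11⟩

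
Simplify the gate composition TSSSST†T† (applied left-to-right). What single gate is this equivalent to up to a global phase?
T†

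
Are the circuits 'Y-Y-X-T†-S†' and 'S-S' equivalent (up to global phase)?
No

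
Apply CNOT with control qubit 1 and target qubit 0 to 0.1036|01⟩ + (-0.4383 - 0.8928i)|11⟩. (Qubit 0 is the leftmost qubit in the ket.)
(-0.4383 - 0.8928i)|01⟩ + 0.1036|11⟩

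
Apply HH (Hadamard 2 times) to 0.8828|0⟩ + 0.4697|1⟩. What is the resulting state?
0.8828|0⟩ + 0.4697|1⟩

H² = I, so an even number of Hadamards cancels: H^2 = I and the state is unchanged.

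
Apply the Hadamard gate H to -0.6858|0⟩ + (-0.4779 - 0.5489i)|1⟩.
(-0.8229 - 0.3881i)|0⟩ + (-0.147 + 0.3881i)|1⟩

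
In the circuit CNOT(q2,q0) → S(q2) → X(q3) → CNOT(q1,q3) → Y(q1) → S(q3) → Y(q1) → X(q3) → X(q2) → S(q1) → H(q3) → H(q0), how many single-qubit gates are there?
10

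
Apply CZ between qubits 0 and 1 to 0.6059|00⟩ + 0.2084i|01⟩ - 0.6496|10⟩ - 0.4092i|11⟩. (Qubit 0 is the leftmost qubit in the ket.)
0.6059|00⟩ + 0.2084i|01⟩ - 0.6496|10⟩ + 0.4092i|11⟩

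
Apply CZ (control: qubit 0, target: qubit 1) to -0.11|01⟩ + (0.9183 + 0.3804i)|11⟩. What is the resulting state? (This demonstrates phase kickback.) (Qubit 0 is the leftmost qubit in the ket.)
-0.11|01⟩ + (-0.9183 - 0.3804i)|11⟩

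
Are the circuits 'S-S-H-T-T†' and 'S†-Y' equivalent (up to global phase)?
No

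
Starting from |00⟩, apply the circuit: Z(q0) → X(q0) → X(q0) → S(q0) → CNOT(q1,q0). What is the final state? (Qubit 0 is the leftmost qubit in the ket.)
|00⟩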